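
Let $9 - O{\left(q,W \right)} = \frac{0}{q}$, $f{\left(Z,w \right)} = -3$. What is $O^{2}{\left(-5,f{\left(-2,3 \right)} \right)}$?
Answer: $81$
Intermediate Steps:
$O{\left(q,W \right)} = 9$ ($O{\left(q,W \right)} = 9 - \frac{0}{q} = 9 - 0 = 9 + 0 = 9$)
$O^{2}{\left(-5,f{\left(-2,3 \right)} \right)} = 9^{2} = 81$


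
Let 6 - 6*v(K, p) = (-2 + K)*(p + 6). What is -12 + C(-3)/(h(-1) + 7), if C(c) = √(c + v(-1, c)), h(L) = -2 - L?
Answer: -12 + I*√2/12 ≈ -12.0 + 0.11785*I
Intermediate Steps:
v(K, p) = 1 - (-2 + K)*(6 + p)/6 (v(K, p) = 1 - (-2 + K)*(p + 6)/6 = 1 - (-2 + K)*(6 + p)/6)
C(c) = √(4 + 3*c/2) (C(c) = √(c + (3 - 1*(-1) + c/3 - ⅙*(-1)*c)) = √(c + (3 + 1 + c/3 + c/6)) = √(c + (4 + c/2)) = √(4 + 3*c/2))
-12 + C(-3)/(h(-1) + 7) = -12 + (√(16 + 6*(-3))/2)/((-2 - 1*(-1)) + 7) = -12 + (√(16 - 18)/2)/((-2 + 1) + 7) = -12 + (√(-2)/2)/(-1 + 7) = -12 + ((I*√2)/2)/6 = -12 + (I*√2/2)*(⅙) = -12 + I*√2/12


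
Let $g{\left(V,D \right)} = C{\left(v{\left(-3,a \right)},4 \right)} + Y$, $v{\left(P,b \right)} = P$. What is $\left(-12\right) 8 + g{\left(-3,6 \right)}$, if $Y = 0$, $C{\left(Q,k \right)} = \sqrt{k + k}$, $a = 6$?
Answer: $-96 + 2 \sqrt{2} \approx -93.172$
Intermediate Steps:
$C{\left(Q,k \right)} = \sqrt{2} \sqrt{k}$ ($C{\left(Q,k \right)} = \sqrt{2 k} = \sqrt{2} \sqrt{k}$)
$g{\left(V,D \right)} = 2 \sqrt{2}$ ($g{\left(V,D \right)} = \sqrt{2} \sqrt{4} + 0 = \sqrt{2} \cdot 2 + 0 = 2 \sqrt{2} + 0 = 2 \sqrt{2}$)
$\left(-12\right) 8 + g{\left(-3,6 \right)} = \left(-12\right) 8 + 2 \sqrt{2} = -96 + 2 \sqrt{2}$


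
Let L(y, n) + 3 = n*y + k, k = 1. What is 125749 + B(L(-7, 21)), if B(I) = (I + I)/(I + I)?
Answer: 125750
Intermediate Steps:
L(y, n) = -2 + n*y (L(y, n) = -3 + (n*y + 1) = -3 + (1 + n*y) = -2 + n*y)
B(I) = 1 (B(I) = (2*I)/((2*I)) = (2*I)*(1/(2*I)) = 1)
125749 + B(L(-7, 21)) = 125749 + 1 = 125750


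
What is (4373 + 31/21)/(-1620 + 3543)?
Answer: 91864/40383 ≈ 2.2748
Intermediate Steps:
(4373 + 31/21)/(-1620 + 3543) = (4373 + 31*(1/21))/1923 = (4373 + 31/21)*(1/1923) = (91864/21)*(1/1923) = 91864/40383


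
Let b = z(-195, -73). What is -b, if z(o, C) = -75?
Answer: 75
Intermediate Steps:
b = -75
-b = -1*(-75) = 75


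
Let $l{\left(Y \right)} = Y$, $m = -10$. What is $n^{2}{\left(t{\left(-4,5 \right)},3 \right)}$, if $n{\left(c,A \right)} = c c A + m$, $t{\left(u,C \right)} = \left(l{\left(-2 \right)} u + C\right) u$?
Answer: $65642404$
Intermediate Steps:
$t{\left(u,C \right)} = u \left(C - 2 u\right)$ ($t{\left(u,C \right)} = \left(- 2 u + C\right) u = \left(C - 2 u\right) u = u \left(C - 2 u\right)$)
$n{\left(c,A \right)} = -10 + A c^{2}$ ($n{\left(c,A \right)} = c c A - 10 = c^{2} A - 10 = A c^{2} - 10 = -10 + A c^{2}$)
$n^{2}{\left(t{\left(-4,5 \right)},3 \right)} = \left(-10 + 3 \left(- 4 \left(5 - -8\right)\right)^{2}\right)^{2} = \left(-10 + 3 \left(- 4 \left(5 + 8\right)\right)^{2}\right)^{2} = \left(-10 + 3 \left(\left(-4\right) 13\right)^{2}\right)^{2} = \left(-10 + 3 \left(-52\right)^{2}\right)^{2} = \left(-10 + 3 \cdot 2704\right)^{2} = \left(-10 + 8112\right)^{2} = 8102^{2} = 65642404$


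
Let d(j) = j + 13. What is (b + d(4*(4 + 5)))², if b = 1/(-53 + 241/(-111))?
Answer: 89979001225/37503376 ≈ 2399.2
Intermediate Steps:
d(j) = 13 + j
b = -111/6124 (b = 1/(-53 + 241*(-1/111)) = 1/(-53 - 241/111) = 1/(-6124/111) = -111/6124 ≈ -0.018125)
(b + d(4*(4 + 5)))² = (-111/6124 + (13 + 4*(4 + 5)))² = (-111/6124 + (13 + 4*9))² = (-111/6124 + (13 + 36))² = (-111/6124 + 49)² = (299965/6124)² = 89979001225/37503376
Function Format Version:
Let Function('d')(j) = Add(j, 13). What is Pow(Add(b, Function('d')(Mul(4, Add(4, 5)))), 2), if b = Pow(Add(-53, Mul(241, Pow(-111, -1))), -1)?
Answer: Rational(89979001225, 37503376) ≈ 2399.2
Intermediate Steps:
Function('d')(j) = Add(13, j)
b = Rational(-111, 6124) (b = Pow(Add(-53, Mul(241, Rational(-1, 111))), -1) = Pow(Add(-53, Rational(-241, 111)), -1) = Pow(Rational(-6124, 111), -1) = Rational(-111, 6124) ≈ -0.018125)
Pow(Add(b, Function('d')(Mul(4, Add(4, 5)))), 2) = Pow(Add(Rational(-111, 6124), Add(13, Mul(4, Add(4, 5)))), 2) = Pow(Add(Rational(-111, 6124), Add(13, Mul(4, 9))), 2) = Pow(Add(Rational(-111, 6124), Add(13, 36)), 2) = Pow(Add(Rational(-111, 6124), 49), 2) = Pow(Rational(299965, 6124), 2) = Rational(89979001225, 37503376)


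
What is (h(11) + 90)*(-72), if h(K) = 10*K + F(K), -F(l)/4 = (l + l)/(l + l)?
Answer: -14112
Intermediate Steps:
F(l) = -4 (F(l) = -4*(l + l)/(l + l) = -4*2*l/(2*l) = -4*2*l*1/(2*l) = -4*1 = -4)
h(K) = -4 + 10*K (h(K) = 10*K - 4 = -4 + 10*K)
(h(11) + 90)*(-72) = ((-4 + 10*11) + 90)*(-72) = ((-4 + 110) + 90)*(-72) = (106 + 90)*(-72) = 196*(-72) = -14112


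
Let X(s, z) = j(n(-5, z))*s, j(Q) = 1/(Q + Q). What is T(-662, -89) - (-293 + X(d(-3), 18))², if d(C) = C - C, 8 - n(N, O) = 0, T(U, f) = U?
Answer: -86511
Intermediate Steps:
n(N, O) = 8 (n(N, O) = 8 - 1*0 = 8 + 0 = 8)
d(C) = 0
j(Q) = 1/(2*Q)
X(s, z) = s/16 (X(s, z) = ((½)/8)*s = ((½)*(⅛))*s = s/16)
T(-662, -89) - (-293 + X(d(-3), 18))² = -662 - (-293 + (1/16)*0)² = -662 - (-293 + 0)² = -662 - 1*(-293)² = -662 - 1*85849 = -662 - 85849 = -86511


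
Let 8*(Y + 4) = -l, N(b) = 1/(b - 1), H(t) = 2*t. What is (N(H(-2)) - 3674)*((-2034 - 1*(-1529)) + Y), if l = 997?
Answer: 93122599/40 ≈ 2.3281e+6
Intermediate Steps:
N(b) = 1/(-1 + b)
Y = -1029/8 (Y = -4 + (-1*997)/8 = -4 + (⅛)*(-997) = -4 - 997/8 = -1029/8 ≈ -128.63)
(N(H(-2)) - 3674)*((-2034 - 1*(-1529)) + Y) = (1/(-1 + 2*(-2)) - 3674)*((-2034 - 1*(-1529)) - 1029/8) = (1/(-1 - 4) - 3674)*((-2034 + 1529) - 1029/8) = (1/(-5) - 3674)*(-505 - 1029/8) = (-⅕ - 3674)*(-5069/8) = -18371/5*(-5069/8) = 93122599/40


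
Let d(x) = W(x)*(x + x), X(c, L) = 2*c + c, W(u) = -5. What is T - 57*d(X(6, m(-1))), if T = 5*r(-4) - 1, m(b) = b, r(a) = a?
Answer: 10239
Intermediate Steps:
X(c, L) = 3*c
d(x) = -10*x (d(x) = -5*(x + x) = -10*x)
T = -21 (T = 5*(-4) - 1 = -20 - 1 = -21)
T - 57*d(X(6, m(-1))) = -21 - (-570)*3*6 = -21 - (-570)*18 = -21 - 57*(-180) = -21 + 10260 = 10239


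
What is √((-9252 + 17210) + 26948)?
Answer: √34906 ≈ 186.83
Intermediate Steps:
√((-9252 + 17210) + 26948) = √(7958 + 26948) = √34906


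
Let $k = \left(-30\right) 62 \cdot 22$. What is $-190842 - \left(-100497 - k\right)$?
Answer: $-131265$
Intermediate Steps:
$k = -40920$ ($k = \left(-1860\right) 22 = -40920$)
$-190842 - \left(-100497 - k\right) = -190842 - \left(-100497 - -40920\right) = -190842 - \left(-100497 + 40920\right) = -190842 - -59577 = -190842 + 59577 = -131265$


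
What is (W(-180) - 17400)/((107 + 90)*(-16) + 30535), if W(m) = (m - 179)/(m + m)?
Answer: -6263641/9857880 ≈ -0.63539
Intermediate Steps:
W(m) = (-179 + m)/(2*m) (W(m) = (-179 + m)/((2*m)) = (-179 + m)*(1/(2*m)) = (-179 + m)/(2*m))
(W(-180) - 17400)/((107 + 90)*(-16) + 30535) = ((1/2)*(-179 - 180)/(-180) - 17400)/((107 + 90)*(-16) + 30535) = ((1/2)*(-1/180)*(-359) - 17400)/(197*(-16) + 30535) = (359/360 - 17400)/(-3152 + 30535) = -6263641/360/27383 = -6263641/360*1/27383 = -6263641/9857880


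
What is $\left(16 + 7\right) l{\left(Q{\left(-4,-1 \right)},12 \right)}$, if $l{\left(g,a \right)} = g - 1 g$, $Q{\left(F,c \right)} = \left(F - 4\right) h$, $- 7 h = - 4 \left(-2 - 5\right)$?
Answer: $0$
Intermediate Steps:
$h = -4$ ($h = - \frac{\left(-4\right) \left(-2 - 5\right)}{7} = - \frac{\left(-4\right) \left(-7\right)}{7} = \left(- \frac{1}{7}\right) 28 = -4$)
$Q{\left(F,c \right)} = 16 - 4 F$ ($Q{\left(F,c \right)} = \left(F - 4\right) \left(-4\right) = \left(-4 + F\right) \left(-4\right) = 16 - 4 F$)
$l{\left(g,a \right)} = 0$ ($l{\left(g,a \right)} = g - g = 0$)
$\left(16 + 7\right) l{\left(Q{\left(-4,-1 \right)},12 \right)} = \left(16 + 7\right) 0 = 23 \cdot 0 = 0$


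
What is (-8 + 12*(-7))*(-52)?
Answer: 4784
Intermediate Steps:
(-8 + 12*(-7))*(-52) = (-8 - 84)*(-52) = -92*(-52) = 4784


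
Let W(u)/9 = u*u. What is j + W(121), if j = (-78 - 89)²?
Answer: 159658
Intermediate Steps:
W(u) = 9*u² (W(u) = 9*(u*u) = 9*u²)
j = 27889 (j = (-167)² = 27889)
j + W(121) = 27889 + 9*121² = 27889 + 9*14641 = 27889 + 131769 = 159658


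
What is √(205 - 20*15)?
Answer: I*√95 ≈ 9.7468*I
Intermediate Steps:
√(205 - 20*15) = √(205 - 300) = √(-95) = I*√95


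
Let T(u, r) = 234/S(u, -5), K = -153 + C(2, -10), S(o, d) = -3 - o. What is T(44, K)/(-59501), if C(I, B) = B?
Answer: 18/215119 ≈ 8.3675e-5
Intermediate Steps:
K = -163 (K = -153 - 10 = -163)
T(u, r) = 234/(-3 - u)
T(44, K)/(-59501) = -234/(3 + 44)/(-59501) = -234/47*(-1/59501) = 18/215119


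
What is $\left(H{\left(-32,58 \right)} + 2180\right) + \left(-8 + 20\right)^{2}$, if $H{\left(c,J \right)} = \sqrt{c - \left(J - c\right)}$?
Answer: $2324 + i \sqrt{122} \approx 2324.0 + 11.045 i$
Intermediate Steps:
$H{\left(c,J \right)} = \sqrt{- J + 2 c}$
$\left(H{\left(-32,58 \right)} + 2180\right) + \left(-8 + 20\right)^{2} = \left(\sqrt{\left(-1\right) 58 + 2 \left(-32\right)} + 2180\right) + \left(-8 + 20\right)^{2} = \left(\sqrt{-58 - 64} + 2180\right) + 12^{2} = \left(\sqrt{-122} + 2180\right) + 144 = \left(i \sqrt{122} + 2180\right) + 144 = \left(2180 + i \sqrt{122}\right) + 144 = 2324 + i \sqrt{122}$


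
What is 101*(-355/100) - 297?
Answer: -13111/20 ≈ -655.55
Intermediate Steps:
101*(-355/100) - 297 = 101*(-355*1/100) - 297 = 101*(-71/20) - 297 = -7171/20 - 297 = -13111/20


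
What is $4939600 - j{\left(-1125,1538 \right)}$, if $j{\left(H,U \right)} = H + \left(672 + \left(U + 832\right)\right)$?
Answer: $4937683$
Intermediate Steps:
$j{\left(H,U \right)} = 1504 + H + U$ ($j{\left(H,U \right)} = H + \left(672 + \left(832 + U\right)\right) = H + \left(1504 + U\right) = 1504 + H + U$)
$4939600 - j{\left(-1125,1538 \right)} = 4939600 - \left(1504 - 1125 + 1538\right) = 4939600 - 1917 = 4937683$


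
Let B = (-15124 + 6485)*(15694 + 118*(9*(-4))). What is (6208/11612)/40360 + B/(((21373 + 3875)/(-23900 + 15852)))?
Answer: 364219682437494851/11555406015 ≈ 3.1519e+7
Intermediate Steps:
B = -98881994 (B = -8639*(15694 + 118*(-36)) = -8639*(15694 - 4248) = -8639*11446 = -98881994)
(6208/11612)/40360 + B/(((21373 + 3875)/(-23900 + 15852))) = (6208/11612)/40360 - 98881994*(-23900 + 15852)/(21373 + 3875) = (6208*(1/11612))*(1/40360) - 98881994/(25248/(-8048)) = (1552/2903)*(1/40360) - 98881994/(25248*(-1/8048)) = 194/14645635 - 98881994/(-1578/503) = 194/14645635 - 98881994*(-503/1578) = 194/14645635 + 24868821491/789 = 364219682437494851/11555406015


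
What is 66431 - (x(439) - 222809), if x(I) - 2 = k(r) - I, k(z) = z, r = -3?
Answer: 289680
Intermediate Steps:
x(I) = -1 - I (x(I) = 2 + (-3 - I) = -1 - I)
66431 - (x(439) - 222809) = 66431 - ((-1 - 1*439) - 222809) = 66431 - ((-1 - 439) - 222809) = 66431 - (-440 - 222809) = 66431 - 1*(-223249) = 66431 + 223249 = 289680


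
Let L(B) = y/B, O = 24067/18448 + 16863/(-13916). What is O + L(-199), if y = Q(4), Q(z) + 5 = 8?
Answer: 141841241/1824562544 ≈ 0.077740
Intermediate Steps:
Q(z) = 3 (Q(z) = -5 + 8 = 3)
y = 3
O = 850991/9168656 (O = 24067*(1/18448) + 16863*(-1/13916) = 24067/18448 - 2409/1988 = 850991/9168656 ≈ 0.092815)
L(B) = 3/B
O + L(-199) = 850991/9168656 + 3/(-199) = 850991/9168656 + 3*(-1/199) = 850991/9168656 - 3/199 = 141841241/1824562544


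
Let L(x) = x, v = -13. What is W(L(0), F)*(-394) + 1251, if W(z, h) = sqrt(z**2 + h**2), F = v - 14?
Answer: -9387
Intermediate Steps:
F = -27 (F = -13 - 14 = -27)
W(z, h) = sqrt(h**2 + z**2)
W(L(0), F)*(-394) + 1251 = sqrt((-27)**2 + 0**2)*(-394) + 1251 = sqrt(729 + 0)*(-394) + 1251 = sqrt(729)*(-394) + 1251 = 27*(-394) + 1251 = -10638 + 1251 = -9387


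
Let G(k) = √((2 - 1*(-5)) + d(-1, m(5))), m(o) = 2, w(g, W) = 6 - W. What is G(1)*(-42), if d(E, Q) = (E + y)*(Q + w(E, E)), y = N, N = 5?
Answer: -42*√43 ≈ -275.41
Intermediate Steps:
y = 5
d(E, Q) = (5 + E)*(6 + Q - E) (d(E, Q) = (E + 5)*(Q + (6 - E)) = (5 + E)*(6 + Q - E))
G(k) = √43 (G(k) = √((2 - 1*(-5)) + (30 - 1 - 1*(-1)² + 5*2 - 1*2)) = √((2 + 5) + (30 - 1 - 1*1 + 10 - 2)) = √(7 + (30 - 1 - 1 + 10 - 2)) = √(7 + 36) = √43)
G(1)*(-42) = √43*(-42) = -42*√43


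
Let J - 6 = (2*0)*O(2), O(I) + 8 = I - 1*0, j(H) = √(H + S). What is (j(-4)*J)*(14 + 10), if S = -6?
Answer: 144*I*√10 ≈ 455.37*I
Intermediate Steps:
j(H) = √(-6 + H) (j(H) = √(H - 6) = √(-6 + H))
O(I) = -8 + I (O(I) = -8 + (I - 1*0) = -8 + (I + 0) = -8 + I)
J = 6 (J = 6 + (2*0)*(-8 + 2) = 6 + 0*(-6) = 6 + 0 = 6)
(j(-4)*J)*(14 + 10) = (√(-6 - 4)*6)*(14 + 10) = (√(-10)*6)*24 = ((I*√10)*6)*24 = (6*I*√10)*24 = 144*I*√10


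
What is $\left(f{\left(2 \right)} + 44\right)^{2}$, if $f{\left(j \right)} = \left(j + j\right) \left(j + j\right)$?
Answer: $3600$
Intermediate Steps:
$f{\left(j \right)} = 4 j^{2}$ ($f{\left(j \right)} = 2 j 2 j = 4 j^{2}$)
$\left(f{\left(2 \right)} + 44\right)^{2} = \left(4 \cdot 2^{2} + 44\right)^{2} = \left(4 \cdot 4 + 44\right)^{2} = \left(16 + 44\right)^{2} = 60^{2} = 3600$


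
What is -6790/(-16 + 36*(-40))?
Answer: 485/104 ≈ 4.6635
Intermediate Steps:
-6790/(-16 + 36*(-40)) = -6790/(-16 - 1440) = -6790/(-1456) = -6790*(-1/1456) = 485/104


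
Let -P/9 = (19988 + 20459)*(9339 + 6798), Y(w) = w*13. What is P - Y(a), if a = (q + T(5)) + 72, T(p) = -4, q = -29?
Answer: -5874239658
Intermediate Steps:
a = 39 (a = (-29 - 4) + 72 = -33 + 72 = 39)
Y(w) = 13*w
P = -5874239151 (P = -9*(19988 + 20459)*(9339 + 6798) = -364023*16137 = -9*652693239 = -5874239151)
P - Y(a) = -5874239151 - 13*39 = -5874239151 - 1*507 = -5874239151 - 507 = -5874239658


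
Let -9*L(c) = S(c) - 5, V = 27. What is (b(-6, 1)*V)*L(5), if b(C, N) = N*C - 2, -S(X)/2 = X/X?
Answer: -168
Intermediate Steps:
S(X) = -2 (S(X) = -2*X/X = -2*1 = -2)
L(c) = 7/9 (L(c) = -(-2 - 5)/9 = -1/9*(-7) = 7/9)
b(C, N) = -2 + C*N (b(C, N) = C*N - 2 = -2 + C*N)
(b(-6, 1)*V)*L(5) = ((-2 - 6*1)*27)*(7/9) = ((-2 - 6)*27)*(7/9) = -8*27*(7/9) = -216*7/9 = -168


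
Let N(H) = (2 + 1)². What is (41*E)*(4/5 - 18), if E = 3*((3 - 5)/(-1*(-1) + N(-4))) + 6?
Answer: -95202/25 ≈ -3808.1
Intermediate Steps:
N(H) = 9 (N(H) = 3² = 9)
E = 27/5 (E = 3*((3 - 5)/(-1*(-1) + 9)) + 6 = 3*(-2/(1 + 9)) + 6 = 3*(-2/10) + 6 = 3*(-2*⅒) + 6 = 3*(-⅕) + 6 = -⅗ + 6 = 27/5 ≈ 5.4000)
(41*E)*(4/5 - 18) = (41*(27/5))*(4/5 - 18) = 1107*(4*(⅕) - 18)/5 = 1107*(⅘ - 18)/5 = (1107/5)*(-86/5) = -95202/25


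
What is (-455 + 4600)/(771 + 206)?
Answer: 4145/977 ≈ 4.2426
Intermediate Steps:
(-455 + 4600)/(771 + 206) = 4145/977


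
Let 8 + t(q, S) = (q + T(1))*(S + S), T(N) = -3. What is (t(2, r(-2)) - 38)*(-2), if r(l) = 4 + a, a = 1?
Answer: 112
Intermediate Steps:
r(l) = 5 (r(l) = 4 + 1 = 5)
t(q, S) = -8 + 2*S*(-3 + q) (t(q, S) = -8 + (q - 3)*(S + S) = -8 + (-3 + q)*(2*S) = -8 + 2*S*(-3 + q))
(t(2, r(-2)) - 38)*(-2) = ((-8 - 6*5 + 2*5*2) - 38)*(-2) = ((-8 - 30 + 20) - 38)*(-2) = (-18 - 38)*(-2) = -56*(-2) = 112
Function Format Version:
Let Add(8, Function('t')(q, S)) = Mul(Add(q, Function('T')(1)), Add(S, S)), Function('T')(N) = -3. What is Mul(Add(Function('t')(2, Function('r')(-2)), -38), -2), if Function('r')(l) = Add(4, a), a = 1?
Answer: 112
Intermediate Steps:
Function('r')(l) = 5 (Function('r')(l) = Add(4, 1) = 5)
Function('t')(q, S) = Add(-8, Mul(2, S, Add(-3, q))) (Function('t')(q, S) = Add(-8, Mul(Add(q, -3), Add(S, S))) = Add(-8, Mul(Add(-3, q), Mul(2, S))) = Add(-8, Mul(2, S, Add(-3, q))))
Mul(Add(Function('t')(2, Function('r')(-2)), -38), -2) = Mul(Add(Add(-8, Mul(-6, 5), Mul(2, 5, 2)), -38), -2) = Mul(Add(Add(-8, -30, 20), -38), -2) = Mul(Add(-18, -38), -2) = Mul(-56, -2) = 112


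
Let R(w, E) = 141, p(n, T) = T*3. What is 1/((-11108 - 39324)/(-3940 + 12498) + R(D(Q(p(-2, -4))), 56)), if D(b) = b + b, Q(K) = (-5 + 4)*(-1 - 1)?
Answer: 4279/578123 ≈ 0.0074015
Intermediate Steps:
p(n, T) = 3*T
Q(K) = 2 (Q(K) = -1*(-2) = 2)
D(b) = 2*b
1/((-11108 - 39324)/(-3940 + 12498) + R(D(Q(p(-2, -4))), 56)) = 1/((-11108 - 39324)/(-3940 + 12498) + 141) = 1/(-50432/8558 + 141) = 1/(-50432*1/8558 + 141) = 1/(-25216/4279 + 141) = 1/(578123/4279) = 4279/578123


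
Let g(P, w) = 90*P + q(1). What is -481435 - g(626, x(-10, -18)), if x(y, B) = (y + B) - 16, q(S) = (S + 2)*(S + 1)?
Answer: -537781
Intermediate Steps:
q(S) = (1 + S)*(2 + S) (q(S) = (2 + S)*(1 + S) = (1 + S)*(2 + S))
x(y, B) = -16 + B + y (x(y, B) = (B + y) - 16 = -16 + B + y)
g(P, w) = 6 + 90*P (g(P, w) = 90*P + (2 + 1² + 3*1) = 90*P + (2 + 1 + 3) = 90*P + 6 = 6 + 90*P)
-481435 - g(626, x(-10, -18)) = -481435 - (6 + 90*626) = -481435 - (6 + 56340) = -481435 - 1*56346 = -481435 - 56346 = -537781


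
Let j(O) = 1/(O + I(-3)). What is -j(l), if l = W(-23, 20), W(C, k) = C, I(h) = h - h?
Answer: 1/23 ≈ 0.043478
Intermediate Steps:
I(h) = 0
l = -23
j(O) = 1/O (j(O) = 1/(O + 0) = 1/O)
-j(l) = -1/(-23) = -1*(-1/23) = 1/23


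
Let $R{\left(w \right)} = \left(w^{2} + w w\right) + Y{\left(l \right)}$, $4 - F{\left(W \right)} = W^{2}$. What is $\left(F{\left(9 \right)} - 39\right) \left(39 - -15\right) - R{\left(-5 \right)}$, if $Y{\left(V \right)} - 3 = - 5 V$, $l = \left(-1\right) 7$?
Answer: $-6352$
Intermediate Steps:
$l = -7$
$Y{\left(V \right)} = 3 - 5 V$
$F{\left(W \right)} = 4 - W^{2}$
$R{\left(w \right)} = 38 + 2 w^{2}$ ($R{\left(w \right)} = \left(w^{2} + w w\right) + \left(3 - -35\right) = \left(w^{2} + w^{2}\right) + \left(3 + 35\right) = 2 w^{2} + 38 = 38 + 2 w^{2}$)
$\left(F{\left(9 \right)} - 39\right) \left(39 - -15\right) - R{\left(-5 \right)} = \left(\left(4 - 9^{2}\right) - 39\right) \left(39 - -15\right) - \left(38 + 2 \left(-5\right)^{2}\right) = \left(\left(4 - 81\right) - 39\right) \left(39 + 15\right) - \left(38 + 2 \cdot 25\right) = \left(\left(4 - 81\right) - 39\right) 54 - \left(38 + 50\right) = \left(-77 - 39\right) 54 - 88 = \left(-116\right) 54 - 88 = -6264 - 88 = -6352$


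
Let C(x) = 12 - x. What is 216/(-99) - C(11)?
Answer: -35/11 ≈ -3.1818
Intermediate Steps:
216/(-99) - C(11) = 216/(-99) - (12 - 1*11) = 216*(-1/99) - (12 - 11) = -24/11 - 1*1 = -24/11 - 1 = -35/11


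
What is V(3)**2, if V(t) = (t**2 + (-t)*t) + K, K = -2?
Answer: 4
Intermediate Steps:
V(t) = -2 (V(t) = (t**2 + (-t)*t) - 2 = (t**2 - t**2) - 2 = 0 - 2 = -2)
V(3)**2 = (-2)**2 = 4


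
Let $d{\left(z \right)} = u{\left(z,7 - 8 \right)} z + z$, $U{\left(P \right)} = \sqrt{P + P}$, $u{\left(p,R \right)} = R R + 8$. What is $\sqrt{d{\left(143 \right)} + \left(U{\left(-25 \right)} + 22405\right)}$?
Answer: $\sqrt{23835 + 5 i \sqrt{2}} \approx 154.39 + 0.023 i$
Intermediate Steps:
$u{\left(p,R \right)} = 8 + R^{2}$ ($u{\left(p,R \right)} = R^{2} + 8 = 8 + R^{2}$)
$U{\left(P \right)} = \sqrt{2} \sqrt{P}$ ($U{\left(P \right)} = \sqrt{2 P} = \sqrt{2} \sqrt{P}$)
$d{\left(z \right)} = 10 z$ ($d{\left(z \right)} = \left(8 + \left(7 - 8\right)^{2}\right) z + z = \left(8 + \left(-1\right)^{2}\right) z + z = \left(8 + 1\right) z + z = 9 z + z = 10 z$)
$\sqrt{d{\left(143 \right)} + \left(U{\left(-25 \right)} + 22405\right)} = \sqrt{10 \cdot 143 + \left(\sqrt{2} \sqrt{-25} + 22405\right)} = \sqrt{1430 + \left(\sqrt{2} \cdot 5 i + 22405\right)} = \sqrt{1430 + \left(5 i \sqrt{2} + 22405\right)} = \sqrt{1430 + \left(22405 + 5 i \sqrt{2}\right)} = \sqrt{23835 + 5 i \sqrt{2}}$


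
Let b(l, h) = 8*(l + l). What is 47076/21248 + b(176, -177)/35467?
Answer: 432369715/188400704 ≈ 2.2949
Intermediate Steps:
b(l, h) = 16*l (b(l, h) = 8*(2*l) = 16*l)
47076/21248 + b(176, -177)/35467 = 47076/21248 + (16*176)/35467 = 47076*(1/21248) + 2816*(1/35467) = 11769/5312 + 2816/35467 = 432369715/188400704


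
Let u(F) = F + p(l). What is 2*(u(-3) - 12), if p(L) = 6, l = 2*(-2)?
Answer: -18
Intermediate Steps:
l = -4
u(F) = 6 + F (u(F) = F + 6 = 6 + F)
2*(u(-3) - 12) = 2*((6 - 3) - 12) = 2*(3 - 12) = 2*(-9) = -18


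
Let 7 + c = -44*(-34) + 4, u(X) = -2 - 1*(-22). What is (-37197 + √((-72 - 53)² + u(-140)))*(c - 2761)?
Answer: 47165796 - 1268*√15645 ≈ 4.7007e+7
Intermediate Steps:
u(X) = 20 (u(X) = -2 + 22 = 20)
c = 1493 (c = -7 + (-44*(-34) + 4) = -7 + (1496 + 4) = -7 + 1500 = 1493)
(-37197 + √((-72 - 53)² + u(-140)))*(c - 2761) = (-37197 + √((-72 - 53)² + 20))*(1493 - 2761) = (-37197 + √((-125)² + 20))*(-1268) = (-37197 + √(15625 + 20))*(-1268) = (-37197 + √15645)*(-1268) = 47165796 - 1268*√15645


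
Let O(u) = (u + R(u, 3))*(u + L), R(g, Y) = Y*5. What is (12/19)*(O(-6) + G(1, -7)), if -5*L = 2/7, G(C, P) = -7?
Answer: -25836/665 ≈ -38.851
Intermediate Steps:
R(g, Y) = 5*Y
L = -2/35 (L = -2/(5*7) = -⅕*2/7 = -2/35 ≈ -0.057143)
O(u) = (15 + u)*(-2/35 + u) (O(u) = (u + 5*3)*(u - 2/35) = (u + 15)*(-2/35 + u) = (15 + u)*(-2/35 + u))
(12/19)*(O(-6) + G(1, -7)) = (12/19)*((-6/7 + (-6)² + (523/35)*(-6)) - 7) = (12*(1/19))*((-6/7 + 36 - 3138/35) - 7) = 12*(-1908/35 - 7)/19 = (12/19)*(-2153/35) = -25836/665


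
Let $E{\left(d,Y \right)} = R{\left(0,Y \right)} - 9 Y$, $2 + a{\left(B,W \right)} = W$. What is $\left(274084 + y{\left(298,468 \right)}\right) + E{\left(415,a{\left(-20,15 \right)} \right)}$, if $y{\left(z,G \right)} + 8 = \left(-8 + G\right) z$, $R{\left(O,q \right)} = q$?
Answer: $411052$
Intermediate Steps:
$a{\left(B,W \right)} = -2 + W$
$y{\left(z,G \right)} = -8 + z \left(-8 + G\right)$ ($y{\left(z,G \right)} = -8 + \left(-8 + G\right) z = -8 + z \left(-8 + G\right)$)
$E{\left(d,Y \right)} = - 8 Y$ ($E{\left(d,Y \right)} = Y - 9 Y = - 8 Y$)
$\left(274084 + y{\left(298,468 \right)}\right) + E{\left(415,a{\left(-20,15 \right)} \right)} = \left(274084 - -137072\right) - 8 \left(-2 + 15\right) = \left(274084 - -137072\right) - 104 = \left(274084 + 137072\right) - 104 = 411156 - 104 = 411052$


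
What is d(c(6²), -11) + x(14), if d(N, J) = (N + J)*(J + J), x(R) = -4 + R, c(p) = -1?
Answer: 274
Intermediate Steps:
d(N, J) = 2*J*(J + N) (d(N, J) = (J + N)*(2*J) = 2*J*(J + N))
d(c(6²), -11) + x(14) = 2*(-11)*(-11 - 1) + (-4 + 14) = 2*(-11)*(-12) + 10 = 264 + 10 = 274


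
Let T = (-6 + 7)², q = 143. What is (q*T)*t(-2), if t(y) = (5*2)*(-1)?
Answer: -1430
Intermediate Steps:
T = 1 (T = 1² = 1)
t(y) = -10 (t(y) = 10*(-1) = -10)
(q*T)*t(-2) = (143*1)*(-10) = 143*(-10) = -1430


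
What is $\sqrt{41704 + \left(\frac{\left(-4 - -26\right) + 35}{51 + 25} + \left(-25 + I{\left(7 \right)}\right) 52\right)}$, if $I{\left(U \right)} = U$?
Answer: $\frac{5 \sqrt{6523}}{2} \approx 201.91$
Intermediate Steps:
$\sqrt{41704 + \left(\frac{\left(-4 - -26\right) + 35}{51 + 25} + \left(-25 + I{\left(7 \right)}\right) 52\right)} = \sqrt{41704 + \left(\frac{\left(-4 - -26\right) + 35}{51 + 25} + \left(-25 + 7\right) 52\right)} = \sqrt{41704 - \left(936 - \frac{\left(-4 + 26\right) + 35}{76}\right)} = \sqrt{41704 - \left(936 - \left(22 + 35\right) \frac{1}{76}\right)} = \sqrt{41704 + \left(57 \cdot \frac{1}{76} - 936\right)} = \sqrt{41704 + \left(\frac{3}{4} - 936\right)} = \sqrt{41704 - \frac{3741}{4}} = \sqrt{\frac{163075}{4}} = \frac{5 \sqrt{6523}}{2}$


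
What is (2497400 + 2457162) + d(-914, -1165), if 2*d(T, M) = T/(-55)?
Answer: 272501367/55 ≈ 4.9546e+6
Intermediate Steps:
d(T, M) = -T/110 (d(T, M) = (T/(-55))/2 = (T*(-1/55))/2 = (-T/55)/2 = -T/110)
(2497400 + 2457162) + d(-914, -1165) = (2497400 + 2457162) - 1/110*(-914) = 4954562 + 457/55 = 272501367/55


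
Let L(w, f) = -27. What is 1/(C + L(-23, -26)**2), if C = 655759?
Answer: 1/656488 ≈ 1.5233e-6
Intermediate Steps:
1/(C + L(-23, -26)**2) = 1/(655759 + (-27)**2) = 1/(655759 + 729) = 1/656488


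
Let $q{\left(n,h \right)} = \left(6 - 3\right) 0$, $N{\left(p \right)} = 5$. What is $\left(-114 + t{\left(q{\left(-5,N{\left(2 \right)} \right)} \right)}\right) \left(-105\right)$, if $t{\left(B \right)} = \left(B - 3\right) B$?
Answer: $11970$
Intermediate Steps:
$q{\left(n,h \right)} = 0$ ($q{\left(n,h \right)} = 3 \cdot 0 = 0$)
$t{\left(B \right)} = B \left(-3 + B\right)$ ($t{\left(B \right)} = \left(-3 + B\right) B = B \left(-3 + B\right)$)
$\left(-114 + t{\left(q{\left(-5,N{\left(2 \right)} \right)} \right)}\right) \left(-105\right) = \left(-114 + 0 \left(-3 + 0\right)\right) \left(-105\right) = \left(-114 + 0 \left(-3\right)\right) \left(-105\right) = \left(-114 + 0\right) \left(-105\right) = \left(-114\right) \left(-105\right) = 11970$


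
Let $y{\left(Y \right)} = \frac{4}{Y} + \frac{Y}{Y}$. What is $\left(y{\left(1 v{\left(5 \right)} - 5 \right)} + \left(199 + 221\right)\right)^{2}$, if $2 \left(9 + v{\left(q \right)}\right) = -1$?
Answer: $\frac{148864401}{841} \approx 1.7701 \cdot 10^{5}$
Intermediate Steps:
$v{\left(q \right)} = - \frac{19}{2}$ ($v{\left(q \right)} = -9 + \frac{1}{2} \left(-1\right) = -9 - \frac{1}{2} = - \frac{19}{2}$)
$y{\left(Y \right)} = 1 + \frac{4}{Y}$ ($y{\left(Y \right)} = \frac{4}{Y} + 1 = 1 + \frac{4}{Y}$)
$\left(y{\left(1 v{\left(5 \right)} - 5 \right)} + \left(199 + 221\right)\right)^{2} = \left(\frac{4 + \left(1 \left(- \frac{19}{2}\right) - 5\right)}{1 \left(- \frac{19}{2}\right) - 5} + \left(199 + 221\right)\right)^{2} = \left(\frac{4 - \frac{29}{2}}{- \frac{19}{2} - 5} + 420\right)^{2} = \left(\frac{4 - \frac{29}{2}}{- \frac{29}{2}} + 420\right)^{2} = \left(\left(- \frac{2}{29}\right) \left(- \frac{21}{2}\right) + 420\right)^{2} = \left(\frac{21}{29} + 420\right)^{2} = \left(\frac{12201}{29}\right)^{2} = \frac{148864401}{841}$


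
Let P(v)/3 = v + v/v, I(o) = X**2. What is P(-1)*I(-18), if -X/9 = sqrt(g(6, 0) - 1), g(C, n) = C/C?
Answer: 0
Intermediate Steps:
g(C, n) = 1
X = 0 (X = -9*sqrt(1 - 1) = -9*sqrt(0) = -9*0 = 0)
I(o) = 0 (I(o) = 0**2 = 0)
P(v) = 3 + 3*v (P(v) = 3*(v + v/v) = 3*(v + 1) = 3*(1 + v) = 3 + 3*v)
P(-1)*I(-18) = (3 + 3*(-1))*0 = (3 - 3)*0 = 0*0 = 0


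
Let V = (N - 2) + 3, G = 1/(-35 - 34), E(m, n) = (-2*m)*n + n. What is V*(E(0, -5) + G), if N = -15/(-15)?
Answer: -692/69 ≈ -10.029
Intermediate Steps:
E(m, n) = n - 2*m*n (E(m, n) = -2*m*n + n = n - 2*m*n)
N = 1 (N = -15*(-1/15) = 1)
G = -1/69 (G = 1/(-69) = -1/69 ≈ -0.014493)
V = 2 (V = (1 - 2) + 3 = -1 + 3 = 2)
V*(E(0, -5) + G) = 2*(-5*(1 - 2*0) - 1/69) = 2*(-5*(1 + 0) - 1/69) = 2*(-5*1 - 1/69) = 2*(-5 - 1/69) = 2*(-346/69) = -692/69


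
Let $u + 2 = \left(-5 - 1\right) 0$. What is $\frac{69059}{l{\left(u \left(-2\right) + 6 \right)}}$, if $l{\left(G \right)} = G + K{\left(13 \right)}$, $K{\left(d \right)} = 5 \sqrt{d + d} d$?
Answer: $- \frac{69059}{10975} + \frac{897767 \sqrt{26}}{21950} \approx 202.26$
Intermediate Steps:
$u = -2$ ($u = -2 + \left(-5 - 1\right) 0 = -2 - 0 = -2 + 0 = -2$)
$K{\left(d \right)} = 5 \sqrt{2} d^{\frac{3}{2}}$ ($K{\left(d \right)} = 5 \sqrt{2 d} d = 5 \sqrt{2} \sqrt{d} d = 5 \sqrt{2} d^{\frac{3}{2}}$)
$l{\left(G \right)} = G + 65 \sqrt{26}$ ($l{\left(G \right)} = G + 5 \sqrt{2} \cdot 13^{\frac{3}{2}} = G + 5 \sqrt{2} \cdot 13 \sqrt{13} = G + 65 \sqrt{26}$)
$\frac{69059}{l{\left(u \left(-2\right) + 6 \right)}} = \frac{69059}{\left(\left(-2\right) \left(-2\right) + 6\right) + 65 \sqrt{26}} = \frac{69059}{\left(4 + 6\right) + 65 \sqrt{26}} = \frac{69059}{10 + 65 \sqrt{26}}$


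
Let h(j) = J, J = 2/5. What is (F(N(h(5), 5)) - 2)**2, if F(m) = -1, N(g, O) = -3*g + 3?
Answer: 9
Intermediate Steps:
J = 2/5 (J = 2*(1/5) = 2/5 ≈ 0.40000)
h(j) = 2/5
N(g, O) = 3 - 3*g
(F(N(h(5), 5)) - 2)**2 = (-1 - 2)**2 = (-3)**2 = 9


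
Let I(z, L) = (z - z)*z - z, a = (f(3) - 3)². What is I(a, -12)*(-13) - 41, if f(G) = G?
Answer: -41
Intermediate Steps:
a = 0 (a = (3 - 3)² = 0² = 0)
I(z, L) = -z (I(z, L) = 0*z - z = 0 - z = -z)
I(a, -12)*(-13) - 41 = -1*0*(-13) - 41 = 0*(-13) - 41 = 0 - 41 = -41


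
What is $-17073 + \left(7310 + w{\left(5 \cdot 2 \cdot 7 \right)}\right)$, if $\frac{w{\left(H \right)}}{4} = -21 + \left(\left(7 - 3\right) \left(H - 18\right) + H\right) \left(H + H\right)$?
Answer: $145833$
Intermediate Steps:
$w{\left(H \right)} = -84 + 8 H \left(-72 + 5 H\right)$ ($w{\left(H \right)} = 4 \left(-21 + \left(\left(7 - 3\right) \left(H - 18\right) + H\right) \left(H + H\right)\right) = 4 \left(-21 + \left(4 \left(-18 + H\right) + H\right) 2 H\right) = 4 \left(-21 + \left(\left(-72 + 4 H\right) + H\right) 2 H\right) = 4 \left(-21 + \left(-72 + 5 H\right) 2 H\right) = 4 \left(-21 + 2 H \left(-72 + 5 H\right)\right) = -84 + 8 H \left(-72 + 5 H\right)$)
$-17073 + \left(7310 + w{\left(5 \cdot 2 \cdot 7 \right)}\right) = -17073 + \left(7310 - \left(84 - 196000 + 576 \cdot 5 \cdot 2 \cdot 7\right)\right) = -17073 + \left(7310 - \left(84 - 196000 + 576 \cdot 10 \cdot 7\right)\right) = -17073 + \left(7310 - \left(40404 - 196000\right)\right) = -17073 + \left(7310 - -155596\right) = -17073 + \left(7310 + 155596\right) = -17073 + 162906 = 145833$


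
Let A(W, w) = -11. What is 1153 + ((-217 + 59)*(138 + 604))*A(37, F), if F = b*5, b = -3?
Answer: 1290749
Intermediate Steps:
F = -15 (F = -3*5 = -15)
1153 + ((-217 + 59)*(138 + 604))*A(37, F) = 1153 + ((-217 + 59)*(138 + 604))*(-11) = 1153 - 158*742*(-11) = 1153 - 117236*(-11) = 1153 + 1289596 = 1290749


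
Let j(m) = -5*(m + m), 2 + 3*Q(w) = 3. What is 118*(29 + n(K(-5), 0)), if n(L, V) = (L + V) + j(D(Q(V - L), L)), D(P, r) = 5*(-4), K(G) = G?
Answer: 26432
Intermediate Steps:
Q(w) = ⅓ (Q(w) = -⅔ + (⅓)*3 = -⅔ + 1 = ⅓)
D(P, r) = -20
j(m) = -10*m
n(L, V) = 200 + L + V (n(L, V) = (L + V) - 10*(-20) = (L + V) + 200 = 200 + L + V)
118*(29 + n(K(-5), 0)) = 118*(29 + (200 - 5 + 0)) = 118*(29 + 195) = 118*224 = 26432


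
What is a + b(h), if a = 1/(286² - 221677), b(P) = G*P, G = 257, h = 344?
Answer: 12366599447/139881 ≈ 88408.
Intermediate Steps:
b(P) = 257*P
a = -1/139881 (a = 1/(81796 - 221677) = 1/(-139881) = -1/139881 ≈ -7.1489e-6)
a + b(h) = -1/139881 + 257*344 = -1/139881 + 88408 = 12366599447/139881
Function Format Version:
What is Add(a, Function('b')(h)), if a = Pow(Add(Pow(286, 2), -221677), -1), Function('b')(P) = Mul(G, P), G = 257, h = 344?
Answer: Rational(12366599447, 139881) ≈ 88408.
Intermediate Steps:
Function('b')(P) = Mul(257, P)
a = Rational(-1, 139881) (a = Pow(Add(81796, -221677), -1) = Pow(-139881, -1) = Rational(-1, 139881) ≈ -7.1489e-6)
Add(a, Function('b')(h)) = Add(Rational(-1, 139881), Mul(257, 344)) = Add(Rational(-1, 139881), 88408) = Rational(12366599447, 139881)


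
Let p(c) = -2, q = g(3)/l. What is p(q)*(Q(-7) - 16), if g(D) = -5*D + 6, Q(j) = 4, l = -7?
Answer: 24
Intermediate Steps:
g(D) = 6 - 5*D
q = 9/7 (q = (6 - 5*3)/(-7) = (6 - 15)*(-⅐) = -9*(-⅐) = 9/7 ≈ 1.2857)
p(q)*(Q(-7) - 16) = -2*(4 - 16) = -2*(-12) = 24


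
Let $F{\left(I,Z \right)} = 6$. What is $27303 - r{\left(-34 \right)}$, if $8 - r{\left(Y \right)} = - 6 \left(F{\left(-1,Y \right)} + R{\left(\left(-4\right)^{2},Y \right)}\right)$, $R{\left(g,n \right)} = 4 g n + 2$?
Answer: $40303$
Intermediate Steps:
$R{\left(g,n \right)} = 2 + 4 g n$ ($R{\left(g,n \right)} = 4 g n + 2 = 2 + 4 g n$)
$r{\left(Y \right)} = 56 + 384 Y$ ($r{\left(Y \right)} = 8 - - 6 \left(6 + \left(2 + 4 \left(-4\right)^{2} Y\right)\right) = 8 - - 6 \left(6 + \left(2 + 4 \cdot 16 Y\right)\right) = 8 - - 6 \left(6 + \left(2 + 64 Y\right)\right) = 8 - - 6 \left(8 + 64 Y\right) = 8 - \left(-48 - 384 Y\right) = 8 + \left(48 + 384 Y\right) = 56 + 384 Y$)
$27303 - r{\left(-34 \right)} = 27303 - \left(56 + 384 \left(-34\right)\right) = 27303 - \left(56 - 13056\right) = 27303 - -13000 = 27303 + 13000 = 40303$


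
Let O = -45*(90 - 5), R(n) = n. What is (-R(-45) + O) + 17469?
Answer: 13689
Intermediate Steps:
O = -3825 (O = -45*85 = -3825)
(-R(-45) + O) + 17469 = (-1*(-45) - 3825) + 17469 = (45 - 3825) + 17469 = -3780 + 17469 = 13689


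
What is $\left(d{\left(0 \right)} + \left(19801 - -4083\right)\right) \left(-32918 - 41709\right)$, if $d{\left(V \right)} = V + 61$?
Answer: $-1786943515$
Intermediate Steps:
$d{\left(V \right)} = 61 + V$
$\left(d{\left(0 \right)} + \left(19801 - -4083\right)\right) \left(-32918 - 41709\right) = \left(\left(61 + 0\right) + \left(19801 - -4083\right)\right) \left(-32918 - 41709\right) = \left(61 + \left(19801 + 4083\right)\right) \left(-74627\right) = \left(61 + 23884\right) \left(-74627\right) = 23945 \left(-74627\right) = -1786943515$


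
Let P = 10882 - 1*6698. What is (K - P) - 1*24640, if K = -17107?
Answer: -45931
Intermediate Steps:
P = 4184 (P = 10882 - 6698 = 4184)
(K - P) - 1*24640 = (-17107 - 1*4184) - 1*24640 = (-17107 - 4184) - 24640 = -21291 - 24640 = -45931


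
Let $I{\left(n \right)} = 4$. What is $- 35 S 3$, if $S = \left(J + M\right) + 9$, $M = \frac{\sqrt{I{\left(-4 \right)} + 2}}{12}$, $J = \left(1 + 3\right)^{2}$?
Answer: $-2625 - \frac{35 \sqrt{6}}{4} \approx -2646.4$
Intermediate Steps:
$J = 16$ ($J = 4^{2} = 16$)
$M = \frac{\sqrt{6}}{12}$ ($M = \frac{\sqrt{4 + 2}}{12} = \sqrt{6} \cdot \frac{1}{12} = \frac{\sqrt{6}}{12} \approx 0.20412$)
$S = 25 + \frac{\sqrt{6}}{12}$ ($S = \left(16 + \frac{\sqrt{6}}{12}\right) + 9 = 25 + \frac{\sqrt{6}}{12} \approx 25.204$)
$- 35 S 3 = - 35 \left(25 + \frac{\sqrt{6}}{12}\right) 3 = \left(-875 - \frac{35 \sqrt{6}}{12}\right) 3 = -2625 - \frac{35 \sqrt{6}}{4}$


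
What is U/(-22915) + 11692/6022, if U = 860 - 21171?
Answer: 195117511/68997065 ≈ 2.8279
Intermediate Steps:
U = -20311
U/(-22915) + 11692/6022 = -20311/(-22915) + 11692/6022 = -20311*(-1/22915) + 11692*(1/6022) = 20311/22915 + 5846/3011 = 195117511/68997065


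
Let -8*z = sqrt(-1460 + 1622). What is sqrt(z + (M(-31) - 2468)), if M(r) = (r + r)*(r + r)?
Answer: sqrt(22016 - 18*sqrt(2))/4 ≈ 37.073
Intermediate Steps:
M(r) = 4*r**2 (M(r) = (2*r)*(2*r) = 4*r**2)
z = -9*sqrt(2)/8 (z = -sqrt(-1460 + 1622)/8 = -9*sqrt(2)/8 ≈ -1.5910)
sqrt(z + (M(-31) - 2468)) = sqrt(-9*sqrt(2)/8 + (4*(-31)**2 - 2468)) = sqrt(-9*sqrt(2)/8 + (4*961 - 2468)) = sqrt(-9*sqrt(2)/8 + (3844 - 2468)) = sqrt(-9*sqrt(2)/8 + 1376) = sqrt(1376 - 9*sqrt(2)/8)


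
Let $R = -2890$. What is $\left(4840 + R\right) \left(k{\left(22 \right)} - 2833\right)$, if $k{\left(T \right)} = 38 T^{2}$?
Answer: $30340050$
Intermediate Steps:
$\left(4840 + R\right) \left(k{\left(22 \right)} - 2833\right) = \left(4840 - 2890\right) \left(38 \cdot 22^{2} - 2833\right) = 1950 \left(38 \cdot 484 - 2833\right) = 1950 \left(18392 - 2833\right) = 1950 \cdot 15559 = 30340050$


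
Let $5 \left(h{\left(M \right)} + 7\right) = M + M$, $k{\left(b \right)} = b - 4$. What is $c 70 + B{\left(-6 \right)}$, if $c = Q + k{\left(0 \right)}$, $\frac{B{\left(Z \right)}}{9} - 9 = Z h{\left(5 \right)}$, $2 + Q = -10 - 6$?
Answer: $-1189$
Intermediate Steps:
$Q = -18$ ($Q = -2 - 16 = -18$)
$k{\left(b \right)} = -4 + b$ ($k{\left(b \right)} = b - 4 = -4 + b$)
$h{\left(M \right)} = -7 + \frac{2 M}{5}$ ($h{\left(M \right)} = -7 + \frac{M + M}{5} = -7 + \frac{2 M}{5}$)
$B{\left(Z \right)} = 81 - 45 Z$ ($B{\left(Z \right)} = 81 + 9 Z \left(-7 + \frac{2}{5} \cdot 5\right) = 81 + 9 Z \left(-7 + 2\right) = 81 + 9 Z \left(-5\right) = 81 + 9 \left(- 5 Z\right) = 81 - 45 Z$)
$c = -22$ ($c = -18 + \left(-4 + 0\right) = -18 - 4 = -22$)
$c 70 + B{\left(-6 \right)} = \left(-22\right) 70 + \left(81 - -270\right) = -1540 + \left(81 + 270\right) = -1540 + 351 = -1189$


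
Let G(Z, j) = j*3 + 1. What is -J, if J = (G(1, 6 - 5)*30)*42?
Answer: -5040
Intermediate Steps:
G(Z, j) = 1 + 3*j (G(Z, j) = 3*j + 1 = 1 + 3*j)
J = 5040 (J = ((1 + 3*(6 - 5))*30)*42 = ((1 + 3*1)*30)*42 = ((1 + 3)*30)*42 = (4*30)*42 = 120*42 = 5040)
-J = -1*5040 = -5040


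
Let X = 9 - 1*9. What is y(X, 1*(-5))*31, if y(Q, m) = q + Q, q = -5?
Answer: -155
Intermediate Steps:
X = 0 (X = 9 - 9 = 0)
y(Q, m) = -5 + Q
y(X, 1*(-5))*31 = (-5 + 0)*31 = -5*31 = -155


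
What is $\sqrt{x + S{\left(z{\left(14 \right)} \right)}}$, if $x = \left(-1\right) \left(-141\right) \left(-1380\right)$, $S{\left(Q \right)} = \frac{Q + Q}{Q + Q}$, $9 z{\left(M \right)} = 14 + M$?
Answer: $133 i \sqrt{11} \approx 441.11 i$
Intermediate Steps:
$z{\left(M \right)} = \frac{14}{9} + \frac{M}{9}$ ($z{\left(M \right)} = \frac{14 + M}{9} = \frac{14}{9} + \frac{M}{9}$)
$S{\left(Q \right)} = 1$ ($S{\left(Q \right)} = \frac{2 Q}{2 Q} = 2 Q \frac{1}{2 Q} = 1$)
$x = -194580$ ($x = 141 \left(-1380\right) = -194580$)
$\sqrt{x + S{\left(z{\left(14 \right)} \right)}} = \sqrt{-194580 + 1} = \sqrt{-194579} = 133 i \sqrt{11}$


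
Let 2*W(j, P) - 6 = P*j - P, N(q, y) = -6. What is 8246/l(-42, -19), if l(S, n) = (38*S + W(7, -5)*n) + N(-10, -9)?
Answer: -4123/687 ≈ -6.0015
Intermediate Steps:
W(j, P) = 3 - P/2 + P*j/2 (W(j, P) = 3 + (P*j - P)/2 = 3 + (-P + P*j)/2 = 3 + (-P/2 + P*j/2) = 3 - P/2 + P*j/2)
l(S, n) = -6 - 12*n + 38*S (l(S, n) = (38*S + (3 - ½*(-5) + (½)*(-5)*7)*n) - 6 = (38*S + (3 + 5/2 - 35/2)*n) - 6 = (38*S - 12*n) - 6 = (-12*n + 38*S) - 6 = -6 - 12*n + 38*S)
8246/l(-42, -19) = 8246/(-6 - 12*(-19) + 38*(-42)) = 8246/(-6 + 228 - 1596) = 8246/(-1374) = 8246*(-1/1374) = -4123/687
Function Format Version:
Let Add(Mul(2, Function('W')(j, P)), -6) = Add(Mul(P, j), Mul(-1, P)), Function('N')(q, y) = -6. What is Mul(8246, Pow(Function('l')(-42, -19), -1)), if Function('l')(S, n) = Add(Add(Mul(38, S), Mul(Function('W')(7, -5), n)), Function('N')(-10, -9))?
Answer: Rational(-4123, 687) ≈ -6.0015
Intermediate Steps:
Function('W')(j, P) = Add(3, Mul(Rational(-1, 2), P), Mul(Rational(1, 2), P, j)) (Function('W')(j, P) = Add(3, Mul(Rational(1, 2), Add(Mul(P, j), Mul(-1, P)))) = Add(3, Mul(Rational(1, 2), Add(Mul(-1, P), Mul(P, j)))) = Add(3, Add(Mul(Rational(-1, 2), P), Mul(Rational(1, 2), P, j))) = Add(3, Mul(Rational(-1, 2), P), Mul(Rational(1, 2), P, j)))
Function('l')(S, n) = Add(-6, Mul(-12, n), Mul(38, S)) (Function('l')(S, n) = Add(Add(Mul(38, S), Mul(Add(3, Mul(Rational(-1, 2), -5), Mul(Rational(1, 2), -5, 7)), n)), -6) = Add(Add(Mul(38, S), Mul(Add(3, Rational(5, 2), Rational(-35, 2)), n)), -6) = Add(Add(Mul(38, S), Mul(-12, n)), -6) = Add(Add(Mul(-12, n), Mul(38, S)), -6) = Add(-6, Mul(-12, n), Mul(38, S)))
Mul(8246, Pow(Function('l')(-42, -19), -1)) = Mul(8246, Pow(Add(-6, Mul(-12, -19), Mul(38, -42)), -1)) = Mul(8246, Pow(Add(-6, 228, -1596), -1)) = Mul(8246, Pow(-1374, -1)) = Mul(8246, Rational(-1, 1374)) = Rational(-4123, 687)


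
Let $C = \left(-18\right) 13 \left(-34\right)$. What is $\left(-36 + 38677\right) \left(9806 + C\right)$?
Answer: $686341442$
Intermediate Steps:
$C = 7956$ ($C = \left(-234\right) \left(-34\right) = 7956$)
$\left(-36 + 38677\right) \left(9806 + C\right) = \left(-36 + 38677\right) \left(9806 + 7956\right) = 38641 \cdot 17762 = 686341442$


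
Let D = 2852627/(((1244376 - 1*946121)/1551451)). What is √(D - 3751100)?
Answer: √986307417324271635/298255 ≈ 3329.8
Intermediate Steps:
D = 4425711011777/298255 (D = 2852627/(((1244376 - 946121)*(1/1551451))) = 2852627/((298255*(1/1551451))) = 2852627/(298255/1551451) = 2852627*(1551451/298255) = 4425711011777/298255 ≈ 1.4839e+7)
√(D - 3751100) = √(4425711011777/298255 - 3751100) = √(3306926681277/298255) = √986307417324271635/298255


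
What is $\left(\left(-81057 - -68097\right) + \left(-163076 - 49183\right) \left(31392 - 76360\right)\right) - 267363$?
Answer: $9544582389$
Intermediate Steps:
$\left(\left(-81057 - -68097\right) + \left(-163076 - 49183\right) \left(31392 - 76360\right)\right) - 267363 = \left(\left(-81057 + 68097\right) - -9544862712\right) - 267363 = \left(-12960 + 9544862712\right) - 267363 = 9544849752 - 267363 = 9544582389$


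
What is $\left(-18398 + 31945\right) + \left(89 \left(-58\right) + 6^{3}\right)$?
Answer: $8601$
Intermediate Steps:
$\left(-18398 + 31945\right) + \left(89 \left(-58\right) + 6^{3}\right) = 13547 + \left(-5162 + 216\right) = 13547 - 4946 = 8601$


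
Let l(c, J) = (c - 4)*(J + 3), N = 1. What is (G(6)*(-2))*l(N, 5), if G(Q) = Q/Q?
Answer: 48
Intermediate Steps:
l(c, J) = (-4 + c)*(3 + J)
G(Q) = 1
(G(6)*(-2))*l(N, 5) = (1*(-2))*(-12 - 4*5 + 3*1 + 5*1) = -2*(-12 - 20 + 3 + 5) = -2*(-24) = 48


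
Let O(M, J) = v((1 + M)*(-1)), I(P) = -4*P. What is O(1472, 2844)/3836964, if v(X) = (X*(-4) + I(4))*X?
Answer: -721279/319747 ≈ -2.2558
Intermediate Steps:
v(X) = X*(-16 - 4*X) (v(X) = (X*(-4) - 4*4)*X = (-4*X - 16)*X = (-16 - 4*X)*X = X*(-16 - 4*X))
O(M, J) = -4*(-1 - M)*(3 - M) (O(M, J) = -4*(1 + M)*(-1)*(4 + (1 + M)*(-1)) = -4*(-1 - M)*(4 + (-1 - M)) = -4*(-1 - M)*(3 - M))
O(1472, 2844)/3836964 = (4*(1 + 1472)*(3 - 1*1472))/3836964 = (4*1473*(3 - 1472))*(1/3836964) = (4*1473*(-1469))*(1/3836964) = -8655348*1/3836964 = -721279/319747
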